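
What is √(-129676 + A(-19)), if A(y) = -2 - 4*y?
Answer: I*√129602 ≈ 360.0*I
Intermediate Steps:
√(-129676 + A(-19)) = √(-129676 + (-2 - 4*(-19))) = √(-129676 + (-2 + 76)) = √(-129676 + 74) = √(-129602) = I*√129602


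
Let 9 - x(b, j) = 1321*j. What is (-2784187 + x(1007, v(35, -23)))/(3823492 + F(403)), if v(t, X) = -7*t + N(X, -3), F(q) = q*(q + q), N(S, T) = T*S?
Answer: -1275841/2074155 ≈ -0.61511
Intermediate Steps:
N(S, T) = S*T
F(q) = 2*q² (F(q) = q*(2*q) = 2*q²)
v(t, X) = -7*t - 3*X (v(t, X) = -7*t + X*(-3) = -7*t - 3*X)
x(b, j) = 9 - 1321*j
(-2784187 + x(1007, v(35, -23)))/(3823492 + F(403)) = (-2784187 + (9 - 1321*(-7*35 - 3*(-23))))/(3823492 + 2*403²) = (-2784187 + (9 - 1321*(-245 + 69)))/(3823492 + 2*162409) = (-2784187 + (9 - 1321*(-176)))/(3823492 + 324818) = (-2784187 + (9 + 232496))/4148310 = (-2784187 + 232505)*(1/4148310) = -2551682*1/4148310 = -1275841/2074155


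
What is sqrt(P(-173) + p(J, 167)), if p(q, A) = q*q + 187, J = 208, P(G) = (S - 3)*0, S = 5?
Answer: sqrt(43451) ≈ 208.45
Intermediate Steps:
P(G) = 0 (P(G) = (5 - 3)*0 = 2*0 = 0)
p(q, A) = 187 + q**2 (p(q, A) = q**2 + 187 = 187 + q**2)
sqrt(P(-173) + p(J, 167)) = sqrt(0 + (187 + 208**2)) = sqrt(0 + (187 + 43264)) = sqrt(0 + 43451) = sqrt(43451)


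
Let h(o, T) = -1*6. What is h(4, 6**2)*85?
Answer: -510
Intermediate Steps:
h(o, T) = -6
h(4, 6**2)*85 = -6*85 = -510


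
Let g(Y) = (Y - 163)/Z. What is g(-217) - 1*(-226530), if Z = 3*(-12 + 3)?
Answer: 6116690/27 ≈ 2.2654e+5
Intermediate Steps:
Z = -27 (Z = 3*(-9) = -27)
g(Y) = 163/27 - Y/27 (g(Y) = (Y - 163)/(-27) = (-163 + Y)*(-1/27) = 163/27 - Y/27)
g(-217) - 1*(-226530) = (163/27 - 1/27*(-217)) - 1*(-226530) = (163/27 + 217/27) + 226530 = 380/27 + 226530 = 6116690/27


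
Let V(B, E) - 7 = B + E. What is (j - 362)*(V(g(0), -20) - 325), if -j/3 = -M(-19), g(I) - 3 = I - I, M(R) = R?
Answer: 140365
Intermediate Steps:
g(I) = 3 (g(I) = 3 + (I - I) = 3 + 0 = 3)
j = -57 (j = -(-3)*(-19) = -3*19 = -57)
V(B, E) = 7 + B + E (V(B, E) = 7 + (B + E) = 7 + B + E)
(j - 362)*(V(g(0), -20) - 325) = (-57 - 362)*((7 + 3 - 20) - 325) = -419*(-10 - 325) = -419*(-335) = 140365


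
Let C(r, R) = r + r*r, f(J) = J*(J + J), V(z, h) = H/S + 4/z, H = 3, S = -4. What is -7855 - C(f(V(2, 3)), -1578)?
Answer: -503545/64 ≈ -7867.9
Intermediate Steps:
V(z, h) = -¾ + 4/z (V(z, h) = 3/(-4) + 4/z = 3*(-¼) + 4/z = -¾ + 4/z)
f(J) = 2*J² (f(J) = J*(2*J) = 2*J²)
C(r, R) = r + r²
-7855 - C(f(V(2, 3)), -1578) = -7855 - 2*(-¾ + 4/2)²*(1 + 2*(-¾ + 4/2)²) = -7855 - 2*(-¾ + 4*(½))²*(1 + 2*(-¾ + 4*(½))²) = -7855 - 2*(-¾ + 2)²*(1 + 2*(-¾ + 2)²) = -7855 - 2*(5/4)²*(1 + 2*(5/4)²) = -7855 - 2*(25/16)*(1 + 2*(25/16)) = -7855 - 25*(1 + 25/8)/8 = -7855 - 25*33/(8*8) = -7855 - 1*825/64 = -7855 - 825/64 = -503545/64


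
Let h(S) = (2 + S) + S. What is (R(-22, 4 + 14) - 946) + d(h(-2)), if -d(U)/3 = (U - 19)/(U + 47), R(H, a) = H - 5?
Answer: -4858/5 ≈ -971.60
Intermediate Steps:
R(H, a) = -5 + H
h(S) = 2 + 2*S
d(U) = -3*(-19 + U)/(47 + U) (d(U) = -3*(U - 19)/(U + 47) = -3*(-19 + U)/(47 + U))
(R(-22, 4 + 14) - 946) + d(h(-2)) = ((-5 - 22) - 946) + 3*(19 - (2 + 2*(-2)))/(47 + (2 + 2*(-2))) = (-27 - 946) + 3*(19 - (2 - 4))/(47 + (2 - 4)) = -973 + 3*(19 - 1*(-2))/(47 - 2) = -973 + 3*(19 + 2)/45 = -973 + 3*(1/45)*21 = -973 + 7/5 = -4858/5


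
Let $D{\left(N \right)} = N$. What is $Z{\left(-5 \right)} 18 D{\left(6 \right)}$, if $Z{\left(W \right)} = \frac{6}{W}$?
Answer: $- \frac{648}{5} \approx -129.6$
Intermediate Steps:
$Z{\left(-5 \right)} 18 D{\left(6 \right)} = \frac{6}{-5} \cdot 18 \cdot 6 = 6 \left(- \frac{1}{5}\right) 18 \cdot 6 = \left(- \frac{6}{5}\right) 18 \cdot 6 = \left(- \frac{108}{5}\right) 6 = - \frac{648}{5}$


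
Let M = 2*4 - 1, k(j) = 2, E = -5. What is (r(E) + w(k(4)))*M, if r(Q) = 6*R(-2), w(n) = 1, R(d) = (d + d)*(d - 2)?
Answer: 679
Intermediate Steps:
R(d) = 2*d*(-2 + d) (R(d) = (2*d)*(-2 + d) = 2*d*(-2 + d))
M = 7 (M = 8 - 1 = 7)
r(Q) = 96 (r(Q) = 6*(2*(-2)*(-2 - 2)) = 6*(2*(-2)*(-4)) = 6*16 = 96)
(r(E) + w(k(4)))*M = (96 + 1)*7 = 97*7 = 679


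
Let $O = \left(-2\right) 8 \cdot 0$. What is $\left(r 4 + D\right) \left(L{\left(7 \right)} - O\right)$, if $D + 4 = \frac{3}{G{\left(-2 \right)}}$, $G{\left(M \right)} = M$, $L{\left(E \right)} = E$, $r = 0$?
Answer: $- \frac{77}{2} \approx -38.5$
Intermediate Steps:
$D = - \frac{11}{2}$ ($D = -4 + \frac{3}{-2} = -4 + 3 \left(- \frac{1}{2}\right) = -4 - \frac{3}{2} = - \frac{11}{2} \approx -5.5$)
$O = 0$ ($O = \left(-16\right) 0 = 0$)
$\left(r 4 + D\right) \left(L{\left(7 \right)} - O\right) = \left(0 \cdot 4 - \frac{11}{2}\right) \left(7 - 0\right) = \left(0 - \frac{11}{2}\right) \left(7 + 0\right) = \left(- \frac{11}{2}\right) 7 = - \frac{77}{2}$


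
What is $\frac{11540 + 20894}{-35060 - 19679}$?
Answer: $- \frac{32434}{54739} \approx -0.59252$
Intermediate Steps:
$\frac{11540 + 20894}{-35060 - 19679} = \frac{32434}{-54739} = 32434 \left(- \frac{1}{54739}\right) = - \frac{32434}{54739}$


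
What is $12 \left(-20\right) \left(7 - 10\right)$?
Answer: $720$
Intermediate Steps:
$12 \left(-20\right) \left(7 - 10\right) = - 240 \left(7 - 10\right) = \left(-240\right) \left(-3\right) = 720$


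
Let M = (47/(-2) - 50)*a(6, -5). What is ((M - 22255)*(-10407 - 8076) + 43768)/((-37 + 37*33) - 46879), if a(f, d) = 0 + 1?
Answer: -825482867/91390 ≈ -9032.5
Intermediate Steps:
a(f, d) = 1
M = -147/2 (M = (47/(-2) - 50)*1 = (47*(-½) - 50)*1 = (-47/2 - 50)*1 = -147/2*1 = -147/2 ≈ -73.500)
((M - 22255)*(-10407 - 8076) + 43768)/((-37 + 37*33) - 46879) = ((-147/2 - 22255)*(-10407 - 8076) + 43768)/((-37 + 37*33) - 46879) = (-44657/2*(-18483) + 43768)/((-37 + 1221) - 46879) = (825395331/2 + 43768)/(1184 - 46879) = (825482867/2)/(-45695) = (825482867/2)*(-1/45695) = -825482867/91390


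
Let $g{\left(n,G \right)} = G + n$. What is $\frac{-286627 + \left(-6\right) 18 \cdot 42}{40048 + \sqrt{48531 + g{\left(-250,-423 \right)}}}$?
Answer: $- \frac{5830247912}{801897223} + \frac{291163 \sqrt{47858}}{1603794446} \approx -7.2309$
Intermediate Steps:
$\frac{-286627 + \left(-6\right) 18 \cdot 42}{40048 + \sqrt{48531 + g{\left(-250,-423 \right)}}} = \frac{-286627 + \left(-6\right) 18 \cdot 42}{40048 + \sqrt{48531 - 673}} = \frac{-286627 - 4536}{40048 + \sqrt{48531 - 673}} = \frac{-286627 - 4536}{40048 + \sqrt{47858}} = - \frac{291163}{40048 + \sqrt{47858}}$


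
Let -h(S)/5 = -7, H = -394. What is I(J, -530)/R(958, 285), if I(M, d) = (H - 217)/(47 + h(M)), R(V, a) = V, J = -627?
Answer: -611/78556 ≈ -0.0077779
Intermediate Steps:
h(S) = 35 (h(S) = -5*(-7) = 35)
I(M, d) = -611/82 (I(M, d) = (-394 - 217)/(47 + 35) = -611/82)
I(J, -530)/R(958, 285) = -611/82/958 = -611/82*1/958 = -611/78556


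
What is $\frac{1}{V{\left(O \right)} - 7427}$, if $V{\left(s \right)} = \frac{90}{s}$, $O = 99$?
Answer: $- \frac{11}{81687} \approx -0.00013466$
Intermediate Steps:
$\frac{1}{V{\left(O \right)} - 7427} = \frac{1}{\frac{90}{99} - 7427} = \frac{1}{90 \cdot \frac{1}{99} - 7427} = \frac{1}{\frac{10}{11} - 7427} = \frac{1}{- \frac{81687}{11}} = - \frac{11}{81687}$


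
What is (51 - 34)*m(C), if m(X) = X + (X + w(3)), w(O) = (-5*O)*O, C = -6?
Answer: -969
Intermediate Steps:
w(O) = -5*O**2
m(X) = -45 + 2*X (m(X) = X + (X - 5*3**2) = X + (X - 5*9) = X + (X - 45) = X + (-45 + X) = -45 + 2*X)
(51 - 34)*m(C) = (51 - 34)*(-45 + 2*(-6)) = 17*(-45 - 12) = 17*(-57) = -969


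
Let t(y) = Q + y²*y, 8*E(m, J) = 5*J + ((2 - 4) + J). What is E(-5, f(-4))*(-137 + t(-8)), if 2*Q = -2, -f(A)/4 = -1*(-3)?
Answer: 12025/2 ≈ 6012.5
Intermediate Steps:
f(A) = -12 (f(A) = -(-4)*(-3) = -4*3 = -12)
Q = -1 (Q = (½)*(-2) = -1)
E(m, J) = -¼ + 3*J/4 (E(m, J) = (5*J + ((2 - 4) + J))/8 = (5*J + (-2 + J))/8 = (-2 + 6*J)/8 = -¼ + 3*J/4)
t(y) = -1 + y³ (t(y) = -1 + y²*y = -1 + y³)
E(-5, f(-4))*(-137 + t(-8)) = (-¼ + (¾)*(-12))*(-137 + (-1 + (-8)³)) = (-¼ - 9)*(-137 + (-1 - 512)) = -37*(-137 - 513)/4 = -37/4*(-650) = 12025/2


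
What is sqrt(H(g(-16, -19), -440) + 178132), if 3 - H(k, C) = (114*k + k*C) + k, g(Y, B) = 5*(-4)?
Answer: sqrt(171635) ≈ 414.29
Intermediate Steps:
g(Y, B) = -20
H(k, C) = 3 - 115*k - C*k (H(k, C) = 3 - ((114*k + k*C) + k) = 3 - ((114*k + C*k) + k) = 3 - (115*k + C*k) = 3 + (-115*k - C*k) = 3 - 115*k - C*k)
sqrt(H(g(-16, -19), -440) + 178132) = sqrt((3 - 115*(-20) - 1*(-440)*(-20)) + 178132) = sqrt((3 + 2300 - 8800) + 178132) = sqrt(-6497 + 178132) = sqrt(171635)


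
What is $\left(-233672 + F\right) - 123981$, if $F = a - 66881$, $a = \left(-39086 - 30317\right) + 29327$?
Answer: $-464610$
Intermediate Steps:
$a = -40076$ ($a = -69403 + 29327 = -40076$)
$F = -106957$ ($F = -40076 - 66881 = -106957$)
$\left(-233672 + F\right) - 123981 = \left(-233672 - 106957\right) - 123981 = -340629 - 123981 = -464610$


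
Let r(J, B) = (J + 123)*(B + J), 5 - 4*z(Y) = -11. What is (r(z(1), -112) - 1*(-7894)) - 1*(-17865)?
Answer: 12043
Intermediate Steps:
z(Y) = 4 (z(Y) = 5/4 - ¼*(-11) = 5/4 + 11/4 = 4)
r(J, B) = (123 + J)*(B + J)
(r(z(1), -112) - 1*(-7894)) - 1*(-17865) = ((4² + 123*(-112) + 123*4 - 112*4) - 1*(-7894)) - 1*(-17865) = ((16 - 13776 + 492 - 448) + 7894) + 17865 = (-13716 + 7894) + 17865 = -5822 + 17865 = 12043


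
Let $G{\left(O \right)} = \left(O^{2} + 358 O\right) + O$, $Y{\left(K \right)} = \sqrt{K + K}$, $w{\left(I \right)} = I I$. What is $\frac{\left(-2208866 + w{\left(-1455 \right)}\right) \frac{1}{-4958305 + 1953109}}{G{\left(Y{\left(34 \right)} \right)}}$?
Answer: $- \frac{91841}{387108312348} + \frac{32970919 \sqrt{17}}{13161682619832} \approx 1.0091 \cdot 10^{-5}$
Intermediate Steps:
$w{\left(I \right)} = I^{2}$
$Y{\left(K \right)} = \sqrt{2} \sqrt{K}$ ($Y{\left(K \right)} = \sqrt{2 K} = \sqrt{2} \sqrt{K}$)
$G{\left(O \right)} = O^{2} + 359 O$
$\frac{\left(-2208866 + w{\left(-1455 \right)}\right) \frac{1}{-4958305 + 1953109}}{G{\left(Y{\left(34 \right)} \right)}} = \frac{\left(-2208866 + \left(-1455\right)^{2}\right) \frac{1}{-4958305 + 1953109}}{\sqrt{2} \sqrt{34} \left(359 + \sqrt{2} \sqrt{34}\right)} = \frac{\left(-2208866 + 2117025\right) \frac{1}{-3005196}}{2 \sqrt{17} \left(359 + 2 \sqrt{17}\right)} = \frac{\left(-91841\right) \left(- \frac{1}{3005196}\right)}{2 \sqrt{17} \left(359 + 2 \sqrt{17}\right)} = \frac{91841 \frac{\sqrt{17}}{34 \left(359 + 2 \sqrt{17}\right)}}{3005196} = \frac{91841 \sqrt{17}}{102176664 \left(359 + 2 \sqrt{17}\right)}$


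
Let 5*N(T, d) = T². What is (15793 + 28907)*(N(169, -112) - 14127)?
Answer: -376141560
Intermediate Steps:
N(T, d) = T²/5
(15793 + 28907)*(N(169, -112) - 14127) = (15793 + 28907)*((⅕)*169² - 14127) = 44700*((⅕)*28561 - 14127) = 44700*(28561/5 - 14127) = 44700*(-42074/5) = -376141560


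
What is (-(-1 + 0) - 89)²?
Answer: 7744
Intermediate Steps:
(-(-1 + 0) - 89)² = (-1*(-1) - 89)² = (1 - 89)² = (-88)² = 7744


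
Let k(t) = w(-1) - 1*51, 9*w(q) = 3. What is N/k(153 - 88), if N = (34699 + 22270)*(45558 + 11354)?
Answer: -1215832398/19 ≈ -6.3991e+7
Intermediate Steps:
w(q) = ⅓ (w(q) = (⅑)*3 = ⅓)
N = 3242219728 (N = 56969*56912 = 3242219728)
k(t) = -152/3 (k(t) = ⅓ - 1*51 = ⅓ - 51 = -152/3)
N/k(153 - 88) = 3242219728/(-152/3) = 3242219728*(-3/152) = -1215832398/19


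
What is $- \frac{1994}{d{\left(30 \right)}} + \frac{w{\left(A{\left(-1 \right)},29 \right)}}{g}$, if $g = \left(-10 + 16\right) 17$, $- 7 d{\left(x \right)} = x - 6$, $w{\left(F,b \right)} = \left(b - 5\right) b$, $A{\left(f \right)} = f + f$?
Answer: $\frac{120035}{204} \approx 588.41$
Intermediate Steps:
$A{\left(f \right)} = 2 f$
$w{\left(F,b \right)} = b \left(-5 + b\right)$ ($w{\left(F,b \right)} = \left(-5 + b\right) b = b \left(-5 + b\right)$)
$d{\left(x \right)} = \frac{6}{7} - \frac{x}{7}$ ($d{\left(x \right)} = - \frac{x - 6}{7} = - \frac{-6 + x}{7} = \frac{6}{7} - \frac{x}{7}$)
$g = 102$ ($g = 6 \cdot 17 = 102$)
$- \frac{1994}{d{\left(30 \right)}} + \frac{w{\left(A{\left(-1 \right)},29 \right)}}{g} = - \frac{1994}{\frac{6}{7} - \frac{30}{7}} + \frac{29 \left(-5 + 29\right)}{102} = - \frac{1994}{\frac{6}{7} - \frac{30}{7}} + 29 \cdot 24 \cdot \frac{1}{102} = - \frac{1994}{- \frac{24}{7}} + 696 \cdot \frac{1}{102} = \left(-1994\right) \left(- \frac{7}{24}\right) + \frac{116}{17} = \frac{6979}{12} + \frac{116}{17} = \frac{120035}{204}$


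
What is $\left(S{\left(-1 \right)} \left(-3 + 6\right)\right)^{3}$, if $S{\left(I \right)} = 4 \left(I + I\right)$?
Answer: $-13824$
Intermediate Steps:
$S{\left(I \right)} = 8 I$ ($S{\left(I \right)} = 4 \cdot 2 I = 8 I$)
$\left(S{\left(-1 \right)} \left(-3 + 6\right)\right)^{3} = \left(8 \left(-1\right) \left(-3 + 6\right)\right)^{3} = \left(\left(-8\right) 3\right)^{3} = \left(-24\right)^{3} = -13824$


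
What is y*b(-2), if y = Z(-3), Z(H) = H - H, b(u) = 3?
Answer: 0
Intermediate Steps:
Z(H) = 0
y = 0
y*b(-2) = 0*3 = 0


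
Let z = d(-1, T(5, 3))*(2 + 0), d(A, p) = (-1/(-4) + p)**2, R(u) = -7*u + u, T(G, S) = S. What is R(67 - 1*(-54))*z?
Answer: -61347/4 ≈ -15337.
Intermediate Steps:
R(u) = -6*u
d(A, p) = (1/4 + p)**2 (d(A, p) = (-1*(-1/4) + p)**2 = (1/4 + p)**2)
z = 169/8 (z = ((1 + 4*3)**2/16)*(2 + 0) = ((1 + 12)**2/16)*2 = ((1/16)*13**2)*2 = ((1/16)*169)*2 = (169/16)*2 = 169/8 ≈ 21.125)
R(67 - 1*(-54))*z = -6*(67 - 1*(-54))*(169/8) = -6*(67 + 54)*(169/8) = -6*121*(169/8) = -726*169/8 = -61347/4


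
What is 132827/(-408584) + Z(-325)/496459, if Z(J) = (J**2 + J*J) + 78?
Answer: 20402079959/202845204056 ≈ 0.10058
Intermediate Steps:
Z(J) = 78 + 2*J**2 (Z(J) = (J**2 + J**2) + 78 = 2*J**2 + 78 = 78 + 2*J**2)
132827/(-408584) + Z(-325)/496459 = 132827/(-408584) + (78 + 2*(-325)**2)/496459 = 132827*(-1/408584) + (78 + 2*105625)*(1/496459) = -132827/408584 + (78 + 211250)*(1/496459) = -132827/408584 + 211328*(1/496459) = -132827/408584 + 211328/496459 = 20402079959/202845204056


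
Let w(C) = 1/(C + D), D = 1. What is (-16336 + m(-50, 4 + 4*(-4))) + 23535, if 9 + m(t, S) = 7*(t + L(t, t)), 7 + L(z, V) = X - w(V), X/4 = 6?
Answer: 48714/7 ≈ 6959.1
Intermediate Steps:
X = 24 (X = 4*6 = 24)
w(C) = 1/(1 + C) (w(C) = 1/(C + 1) = 1/(1 + C))
L(z, V) = 17 - 1/(1 + V) (L(z, V) = -7 + (24 - 1/(1 + V)) = 17 - 1/(1 + V))
m(t, S) = -9 + 7*t + 7*(16 + 17*t)/(1 + t) (m(t, S) = -9 + 7*(t + (16 + 17*t)/(1 + t)) = -9 + (7*t + 7*(16 + 17*t)/(1 + t)) = -9 + 7*t + 7*(16 + 17*t)/(1 + t))
(-16336 + m(-50, 4 + 4*(-4))) + 23535 = (-16336 + (103 + 7*(-50)**2 + 117*(-50))/(1 - 50)) + 23535 = (-16336 + (103 + 7*2500 - 5850)/(-49)) + 23535 = (-16336 - (103 + 17500 - 5850)/49) + 23535 = (-16336 - 1/49*11753) + 23535 = (-16336 - 1679/7) + 23535 = -116031/7 + 23535 = 48714/7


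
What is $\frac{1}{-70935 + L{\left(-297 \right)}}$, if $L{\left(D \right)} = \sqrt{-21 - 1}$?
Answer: $- \frac{70935}{5031774247} - \frac{i \sqrt{22}}{5031774247} \approx -1.4097 \cdot 10^{-5} - 9.3216 \cdot 10^{-10} i$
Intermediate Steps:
$L{\left(D \right)} = i \sqrt{22}$ ($L{\left(D \right)} = \sqrt{-22} = i \sqrt{22}$)
$\frac{1}{-70935 + L{\left(-297 \right)}} = \frac{1}{-70935 + i \sqrt{22}}$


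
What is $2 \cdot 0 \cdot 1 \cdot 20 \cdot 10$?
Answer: $0$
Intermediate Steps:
$2 \cdot 0 \cdot 1 \cdot 20 \cdot 10 = 0 \cdot 1 \cdot 20 \cdot 10 = 0 \cdot 20 \cdot 10 = 0 \cdot 10 = 0$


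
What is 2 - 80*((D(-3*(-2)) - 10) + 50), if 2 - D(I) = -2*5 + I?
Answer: -3678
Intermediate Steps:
D(I) = 12 - I (D(I) = 2 - (-2*5 + I) = 2 - (-10 + I) = 2 + (10 - I) = 12 - I)
2 - 80*((D(-3*(-2)) - 10) + 50) = 2 - 80*(((12 - (-3)*(-2)) - 10) + 50) = 2 - 80*(((12 - 1*6) - 10) + 50) = 2 - 80*(((12 - 6) - 10) + 50) = 2 - 80*((6 - 10) + 50) = 2 - 80*(-4 + 50) = 2 - 80*46 = 2 - 3680 = -3678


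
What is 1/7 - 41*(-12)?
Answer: 3445/7 ≈ 492.14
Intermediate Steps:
1/7 - 41*(-12) = ⅐ + 492 = 3445/7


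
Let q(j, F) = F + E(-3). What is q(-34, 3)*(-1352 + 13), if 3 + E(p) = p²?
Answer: -12051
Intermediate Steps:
E(p) = -3 + p²
q(j, F) = 6 + F (q(j, F) = F + (-3 + (-3)²) = F + (-3 + 9) = F + 6 = 6 + F)
q(-34, 3)*(-1352 + 13) = (6 + 3)*(-1352 + 13) = 9*(-1339) = -12051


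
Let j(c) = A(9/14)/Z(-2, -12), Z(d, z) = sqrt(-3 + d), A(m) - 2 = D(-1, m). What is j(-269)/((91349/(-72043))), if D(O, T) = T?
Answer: 2665591*I*sqrt(5)/6394430 ≈ 0.93213*I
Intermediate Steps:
A(m) = 2 + m
j(c) = -37*I*sqrt(5)/70 (j(c) = (2 + 9/14)/(sqrt(-3 - 2)) = (2 + 9*(1/14))/(sqrt(-5)) = (2 + 9/14)/((I*sqrt(5))) = 37*(-I*sqrt(5)/5)/14 = -37*I*sqrt(5)/70)
j(-269)/((91349/(-72043))) = (-37*I*sqrt(5)/70)/((91349/(-72043))) = (-37*I*sqrt(5)/70)/((91349*(-1/72043))) = (-37*I*sqrt(5)/70)/(-91349/72043) = -37*I*sqrt(5)/70*(-72043/91349) = 2665591*I*sqrt(5)/6394430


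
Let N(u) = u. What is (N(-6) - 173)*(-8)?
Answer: 1432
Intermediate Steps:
(N(-6) - 173)*(-8) = (-6 - 173)*(-8) = -179*(-8) = 1432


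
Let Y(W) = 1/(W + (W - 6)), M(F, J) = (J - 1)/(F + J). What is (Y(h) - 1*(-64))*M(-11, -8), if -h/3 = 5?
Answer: 2303/76 ≈ 30.303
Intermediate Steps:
M(F, J) = (-1 + J)/(F + J)
h = -15 (h = -3*5 = -15)
Y(W) = 1/(-6 + 2*W) (Y(W) = 1/(W + (-6 + W)) = 1/(-6 + 2*W))
(Y(h) - 1*(-64))*M(-11, -8) = (1/(2*(-3 - 15)) - 1*(-64))*((-1 - 8)/(-11 - 8)) = ((1/2)/(-18) + 64)*(-9/(-19)) = ((1/2)*(-1/18) + 64)*(-1/19*(-9)) = (-1/36 + 64)*(9/19) = (2303/36)*(9/19) = 2303/76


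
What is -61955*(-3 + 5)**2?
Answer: -247820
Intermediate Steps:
-61955*(-3 + 5)**2 = -61955*2**2 = -61955*4 = -247820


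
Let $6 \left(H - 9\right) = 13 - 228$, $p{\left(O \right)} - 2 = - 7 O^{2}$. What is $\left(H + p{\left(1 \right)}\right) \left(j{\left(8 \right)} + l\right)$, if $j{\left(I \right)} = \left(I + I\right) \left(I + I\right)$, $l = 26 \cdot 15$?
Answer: $- \frac{61693}{3} \approx -20564.0$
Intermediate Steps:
$p{\left(O \right)} = 2 - 7 O^{2}$
$H = - \frac{161}{6}$ ($H = 9 + \frac{13 - 228}{6} = 9 + \frac{1}{6} \left(-215\right) = 9 - \frac{215}{6} = - \frac{161}{6} \approx -26.833$)
$l = 390$
$j{\left(I \right)} = 4 I^{2}$ ($j{\left(I \right)} = 2 I 2 I = 4 I^{2}$)
$\left(H + p{\left(1 \right)}\right) \left(j{\left(8 \right)} + l\right) = \left(- \frac{161}{6} + \left(2 - 7 \cdot 1^{2}\right)\right) \left(4 \cdot 8^{2} + 390\right) = \left(- \frac{161}{6} + \left(2 - 7\right)\right) \left(4 \cdot 64 + 390\right) = \left(- \frac{161}{6} + \left(2 - 7\right)\right) \left(256 + 390\right) = \left(- \frac{161}{6} - 5\right) 646 = \left(- \frac{191}{6}\right) 646 = - \frac{61693}{3}$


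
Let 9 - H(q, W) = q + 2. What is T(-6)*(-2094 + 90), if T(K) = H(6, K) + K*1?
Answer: 10020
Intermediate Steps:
H(q, W) = 7 - q (H(q, W) = 9 - (q + 2) = 9 - (2 + q) = 9 + (-2 - q) = 7 - q)
T(K) = 1 + K (T(K) = (7 - 1*6) + K*1 = (7 - 6) + K = 1 + K)
T(-6)*(-2094 + 90) = (1 - 6)*(-2094 + 90) = -5*(-2004) = 10020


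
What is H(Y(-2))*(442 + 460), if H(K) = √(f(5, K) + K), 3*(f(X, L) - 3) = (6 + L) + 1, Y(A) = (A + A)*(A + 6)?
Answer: 3608*I ≈ 3608.0*I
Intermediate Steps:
Y(A) = 2*A*(6 + A) (Y(A) = (2*A)*(6 + A) = 2*A*(6 + A))
f(X, L) = 16/3 + L/3 (f(X, L) = 3 + ((6 + L) + 1)/3 = 3 + (7 + L)/3 = 3 + (7/3 + L/3) = 16/3 + L/3)
H(K) = √(16/3 + 4*K/3) (H(K) = √((16/3 + K/3) + K) = √(16/3 + 4*K/3))
H(Y(-2))*(442 + 460) = (2*√(12 + 3*(2*(-2)*(6 - 2)))/3)*(442 + 460) = (2*√(12 + 3*(2*(-2)*4))/3)*902 = (2*√(12 + 3*(-16))/3)*902 = (2*√(12 - 48)/3)*902 = (2*√(-36)/3)*902 = (2*(6*I)/3)*902 = (4*I)*902 = 3608*I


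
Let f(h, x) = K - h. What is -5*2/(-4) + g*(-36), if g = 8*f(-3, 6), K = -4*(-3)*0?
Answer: -1723/2 ≈ -861.50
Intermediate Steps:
K = 0 (K = 12*0 = 0)
f(h, x) = -h (f(h, x) = 0 - h = -h)
g = 24 (g = 8*(-1*(-3)) = 8*3 = 24)
-5*2/(-4) + g*(-36) = -5*2/(-4) + 24*(-36) = -10*(-¼) - 864 = 5/2 - 864 = -1723/2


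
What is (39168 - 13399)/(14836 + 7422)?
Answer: 25769/22258 ≈ 1.1577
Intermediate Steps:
(39168 - 13399)/(14836 + 7422) = 25769/22258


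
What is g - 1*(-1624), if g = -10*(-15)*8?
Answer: 2824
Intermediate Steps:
g = 1200 (g = 150*8 = 1200)
g - 1*(-1624) = 1200 - 1*(-1624) = 1200 + 1624 = 2824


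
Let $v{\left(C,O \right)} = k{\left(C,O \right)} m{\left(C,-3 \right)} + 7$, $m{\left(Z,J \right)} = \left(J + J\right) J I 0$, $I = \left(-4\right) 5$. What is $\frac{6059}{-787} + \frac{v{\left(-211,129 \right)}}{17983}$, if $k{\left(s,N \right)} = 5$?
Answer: $- \frac{15564784}{2021803} \approx -7.6985$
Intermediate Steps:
$I = -20$
$m{\left(Z,J \right)} = 0$ ($m{\left(Z,J \right)} = \left(J + J\right) J \left(-20\right) 0 = 2 J J \left(-20\right) 0 = 2 J^{2} \left(-20\right) 0 = - 40 J^{2} \cdot 0 = 0$)
$v{\left(C,O \right)} = 7$ ($v{\left(C,O \right)} = 5 \cdot 0 + 7 = 0 + 7 = 7$)
$\frac{6059}{-787} + \frac{v{\left(-211,129 \right)}}{17983} = \frac{6059}{-787} + \frac{7}{17983} = 6059 \left(- \frac{1}{787}\right) + 7 \cdot \frac{1}{17983} = - \frac{6059}{787} + \frac{1}{2569} = - \frac{15564784}{2021803}$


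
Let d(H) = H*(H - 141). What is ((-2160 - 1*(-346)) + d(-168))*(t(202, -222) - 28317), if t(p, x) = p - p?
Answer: -1418625066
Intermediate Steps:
d(H) = H*(-141 + H)
t(p, x) = 0
((-2160 - 1*(-346)) + d(-168))*(t(202, -222) - 28317) = ((-2160 - 1*(-346)) - 168*(-141 - 168))*(0 - 28317) = ((-2160 + 346) - 168*(-309))*(-28317) = (-1814 + 51912)*(-28317) = 50098*(-28317) = -1418625066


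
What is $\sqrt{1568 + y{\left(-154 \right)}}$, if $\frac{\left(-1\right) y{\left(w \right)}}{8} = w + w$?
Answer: $24 \sqrt{7} \approx 63.498$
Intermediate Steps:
$y{\left(w \right)} = - 16 w$ ($y{\left(w \right)} = - 8 \left(w + w\right) = - 8 \cdot 2 w = - 16 w$)
$\sqrt{1568 + y{\left(-154 \right)}} = \sqrt{1568 - -2464} = \sqrt{1568 + 2464} = \sqrt{4032} = 24 \sqrt{7}$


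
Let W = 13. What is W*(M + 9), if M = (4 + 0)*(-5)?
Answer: -143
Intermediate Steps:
M = -20 (M = 4*(-5) = -20)
W*(M + 9) = 13*(-20 + 9) = 13*(-11) = -143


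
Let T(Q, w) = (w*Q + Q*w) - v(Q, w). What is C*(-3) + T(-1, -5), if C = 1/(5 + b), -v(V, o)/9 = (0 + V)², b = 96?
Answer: 1916/101 ≈ 18.970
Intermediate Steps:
v(V, o) = -9*V² (v(V, o) = -9*(0 + V)² = -9*V²)
C = 1/101 (C = 1/(5 + 96) = 1/101 ≈ 0.0099010)
T(Q, w) = 9*Q² + 2*Q*w (T(Q, w) = (w*Q + Q*w) - (-9)*Q² = (Q*w + Q*w) + 9*Q² = 2*Q*w + 9*Q² = 9*Q² + 2*Q*w)
C*(-3) + T(-1, -5) = (1/101)*(-3) - (2*(-5) + 9*(-1)) = -3/101 - (-10 - 9) = -3/101 - 1*(-19) = -3/101 + 19 = 1916/101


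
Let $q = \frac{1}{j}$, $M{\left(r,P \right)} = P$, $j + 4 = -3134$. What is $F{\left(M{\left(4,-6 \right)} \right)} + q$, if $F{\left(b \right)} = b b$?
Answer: $\frac{112967}{3138} \approx 36.0$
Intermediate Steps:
$j = -3138$ ($j = -4 - 3134 = -3138$)
$F{\left(b \right)} = b^{2}$
$q = - \frac{1}{3138}$ ($q = \frac{1}{-3138} = - \frac{1}{3138} \approx -0.00031867$)
$F{\left(M{\left(4,-6 \right)} \right)} + q = \left(-6\right)^{2} - \frac{1}{3138} = 36 - \frac{1}{3138} = \frac{112967}{3138}$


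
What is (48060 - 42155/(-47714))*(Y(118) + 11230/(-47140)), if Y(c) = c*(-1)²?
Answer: 1273009052057355/224923796 ≈ 5.6597e+6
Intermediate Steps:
Y(c) = c (Y(c) = c*1 = c)
(48060 - 42155/(-47714))*(Y(118) + 11230/(-47140)) = (48060 - 42155/(-47714))*(118 + 11230/(-47140)) = (48060 - 42155*(-1/47714))*(118 + 11230*(-1/47140)) = (48060 + 42155/47714)*(118 - 1123/4714) = (2293176995/47714)*(555129/4714) = 1273009052057355/224923796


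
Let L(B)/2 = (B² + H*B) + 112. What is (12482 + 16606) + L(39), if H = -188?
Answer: 17690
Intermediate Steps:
L(B) = 224 - 376*B + 2*B² (L(B) = 2*((B² - 188*B) + 112) = 2*(112 + B² - 188*B) = 224 - 376*B + 2*B²)
(12482 + 16606) + L(39) = (12482 + 16606) + (224 - 376*39 + 2*39²) = 29088 + (224 - 14664 + 2*1521) = 29088 + (224 - 14664 + 3042) = 29088 - 11398 = 17690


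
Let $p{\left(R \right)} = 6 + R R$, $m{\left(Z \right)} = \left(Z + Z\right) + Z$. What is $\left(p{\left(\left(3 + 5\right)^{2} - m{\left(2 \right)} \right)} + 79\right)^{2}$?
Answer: $11895601$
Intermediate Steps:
$m{\left(Z \right)} = 3 Z$ ($m{\left(Z \right)} = 2 Z + Z = 3 Z$)
$p{\left(R \right)} = 6 + R^{2}$
$\left(p{\left(\left(3 + 5\right)^{2} - m{\left(2 \right)} \right)} + 79\right)^{2} = \left(\left(6 + \left(\left(3 + 5\right)^{2} - 3 \cdot 2\right)^{2}\right) + 79\right)^{2} = \left(\left(6 + \left(8^{2} - 6\right)^{2}\right) + 79\right)^{2} = \left(\left(6 + \left(64 - 6\right)^{2}\right) + 79\right)^{2} = \left(\left(6 + 58^{2}\right) + 79\right)^{2} = \left(\left(6 + 3364\right) + 79\right)^{2} = \left(3370 + 79\right)^{2} = 3449^{2} = 11895601$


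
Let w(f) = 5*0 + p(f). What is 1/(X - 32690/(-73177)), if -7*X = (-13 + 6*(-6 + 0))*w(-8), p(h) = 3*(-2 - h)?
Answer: 73177/9252992 ≈ 0.0079085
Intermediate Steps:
p(h) = -6 - 3*h
w(f) = -6 - 3*f (w(f) = 5*0 + (-6 - 3*f) = 0 + (-6 - 3*f) = -6 - 3*f)
X = 126 (X = -(-13 + 6*(-6 + 0))*(-6 - 3*(-8))/7 = -(-13 + 6*(-6))*(-6 + 24)/7 = -(-13 - 36)*18/7 = -(-7)*18 = -⅐*(-882) = 126)
1/(X - 32690/(-73177)) = 1/(126 - 32690/(-73177)) = 1/(126 - 32690*(-1/73177)) = 1/(126 + 32690/73177) = 1/(9252992/73177) = 73177/9252992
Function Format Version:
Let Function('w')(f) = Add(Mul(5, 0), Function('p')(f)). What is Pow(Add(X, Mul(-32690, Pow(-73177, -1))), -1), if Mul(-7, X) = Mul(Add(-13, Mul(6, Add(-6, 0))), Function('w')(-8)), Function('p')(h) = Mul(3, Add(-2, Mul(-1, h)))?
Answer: Rational(73177, 9252992) ≈ 0.0079085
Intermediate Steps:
Function('p')(h) = Add(-6, Mul(-3, h))
Function('w')(f) = Add(-6, Mul(-3, f)) (Function('w')(f) = Add(Mul(5, 0), Add(-6, Mul(-3, f))) = Add(0, Add(-6, Mul(-3, f))) = Add(-6, Mul(-3, f)))
X = 126 (X = Mul(Rational(-1, 7), Mul(Add(-13, Mul(6, Add(-6, 0))), Add(-6, Mul(-3, -8)))) = Mul(Rational(-1, 7), Mul(Add(-13, Mul(6, -6)), Add(-6, 24))) = Mul(Rational(-1, 7), Mul(Add(-13, -36), 18)) = Mul(Rational(-1, 7), Mul(-49, 18)) = Mul(Rational(-1, 7), -882) = 126)
Pow(Add(X, Mul(-32690, Pow(-73177, -1))), -1) = Pow(Add(126, Mul(-32690, Pow(-73177, -1))), -1) = Pow(Add(126, Mul(-32690, Rational(-1, 73177))), -1) = Pow(Add(126, Rational(32690, 73177)), -1) = Pow(Rational(9252992, 73177), -1) = Rational(73177, 9252992)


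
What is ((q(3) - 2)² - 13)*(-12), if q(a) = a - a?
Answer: 108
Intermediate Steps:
q(a) = 0
((q(3) - 2)² - 13)*(-12) = ((0 - 2)² - 13)*(-12) = ((-2)² - 13)*(-12) = (4 - 13)*(-12) = -9*(-12) = 108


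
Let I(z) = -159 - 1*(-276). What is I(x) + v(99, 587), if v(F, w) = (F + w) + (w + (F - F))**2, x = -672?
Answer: 345372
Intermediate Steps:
v(F, w) = F + w + w**2 (v(F, w) = (F + w) + (w + 0)**2 = (F + w) + w**2 = F + w + w**2)
I(z) = 117 (I(z) = -159 + 276 = 117)
I(x) + v(99, 587) = 117 + (99 + 587 + 587**2) = 117 + (99 + 587 + 344569) = 117 + 345255 = 345372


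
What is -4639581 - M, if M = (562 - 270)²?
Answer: -4724845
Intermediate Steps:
M = 85264 (M = 292² = 85264)
-4639581 - M = -4639581 - 1*85264 = -4639581 - 85264 = -4724845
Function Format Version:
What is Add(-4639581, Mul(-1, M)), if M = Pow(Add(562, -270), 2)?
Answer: -4724845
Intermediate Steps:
M = 85264 (M = Pow(292, 2) = 85264)
Add(-4639581, Mul(-1, M)) = Add(-4639581, Mul(-1, 85264)) = Add(-4639581, -85264) = -4724845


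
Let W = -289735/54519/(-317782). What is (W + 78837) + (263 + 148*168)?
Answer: 1801192607874847/17325156858 ≈ 1.0396e+5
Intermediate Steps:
W = 289735/17325156858 (W = -289735*1/54519*(-1/317782) = -289735/54519*(-1/317782) = 289735/17325156858 ≈ 1.6723e-5)
(W + 78837) + (263 + 148*168) = (289735/17325156858 + 78837) + (263 + 148*168) = 1365863391503881/17325156858 + (263 + 24864) = 1365863391503881/17325156858 + 25127 = 1801192607874847/17325156858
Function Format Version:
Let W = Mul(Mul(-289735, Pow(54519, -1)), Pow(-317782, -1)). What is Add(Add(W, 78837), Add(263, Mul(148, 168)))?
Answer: Rational(1801192607874847, 17325156858) ≈ 1.0396e+5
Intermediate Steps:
W = Rational(289735, 17325156858) (W = Mul(Mul(-289735, Rational(1, 54519)), Rational(-1, 317782)) = Mul(Rational(-289735, 54519), Rational(-1, 317782)) = Rational(289735, 17325156858) ≈ 1.6723e-5)
Add(Add(W, 78837), Add(263, Mul(148, 168))) = Add(Add(Rational(289735, 17325156858), 78837), Add(263, Mul(148, 168))) = Add(Rational(1365863391503881, 17325156858), Add(263, 24864)) = Add(Rational(1365863391503881, 17325156858), 25127) = Rational(1801192607874847, 17325156858)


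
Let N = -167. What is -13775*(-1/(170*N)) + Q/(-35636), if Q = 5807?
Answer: -65574663/101170604 ≈ -0.64816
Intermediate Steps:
-13775*(-1/(170*N)) + Q/(-35636) = -13775/((-170*(-167))) + 5807/(-35636) = -13775/28390 + 5807*(-1/35636) = -13775*1/28390 - 5807/35636 = -2755/5678 - 5807/35636 = -65574663/101170604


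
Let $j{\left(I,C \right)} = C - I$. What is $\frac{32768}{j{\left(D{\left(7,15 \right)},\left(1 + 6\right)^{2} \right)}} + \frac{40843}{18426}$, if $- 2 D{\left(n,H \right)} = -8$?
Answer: $\frac{201873701}{276390} \approx 730.39$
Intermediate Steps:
$D{\left(n,H \right)} = 4$ ($D{\left(n,H \right)} = \left(- \frac{1}{2}\right) \left(-8\right) = 4$)
$\frac{32768}{j{\left(D{\left(7,15 \right)},\left(1 + 6\right)^{2} \right)}} + \frac{40843}{18426} = \frac{32768}{\left(1 + 6\right)^{2} - 4} + \frac{40843}{18426} = \frac{32768}{7^{2} - 4} + 40843 \cdot \frac{1}{18426} = \frac{32768}{49 - 4} + \frac{40843}{18426} = \frac{32768}{45} + \frac{40843}{18426} = \frac{201873701}{276390}$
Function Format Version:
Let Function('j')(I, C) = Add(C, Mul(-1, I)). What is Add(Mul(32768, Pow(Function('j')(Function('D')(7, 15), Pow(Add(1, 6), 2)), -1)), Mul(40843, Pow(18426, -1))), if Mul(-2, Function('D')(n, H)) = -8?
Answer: Rational(201873701, 276390) ≈ 730.39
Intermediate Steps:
Function('D')(n, H) = 4 (Function('D')(n, H) = Mul(Rational(-1, 2), -8) = 4)
Add(Mul(32768, Pow(Function('j')(Function('D')(7, 15), Pow(Add(1, 6), 2)), -1)), Mul(40843, Pow(18426, -1))) = Add(Mul(32768, Pow(Add(Pow(Add(1, 6), 2), Mul(-1, 4)), -1)), Mul(40843, Pow(18426, -1))) = Add(Mul(32768, Pow(Add(Pow(7, 2), -4), -1)), Mul(40843, Rational(1, 18426))) = Add(Mul(32768, Pow(Add(49, -4), -1)), Rational(40843, 18426)) = Add(Mul(32768, Pow(45, -1)), Rational(40843, 18426)) = Add(Mul(32768, Rational(1, 45)), Rational(40843, 18426)) = Add(Rational(32768, 45), Rational(40843, 18426)) = Rational(201873701, 276390)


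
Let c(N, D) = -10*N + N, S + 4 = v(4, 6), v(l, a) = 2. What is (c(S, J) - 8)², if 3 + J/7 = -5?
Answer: 100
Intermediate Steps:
J = -56 (J = -21 + 7*(-5) = -21 - 35 = -56)
S = -2 (S = -4 + 2 = -2)
c(N, D) = -9*N
(c(S, J) - 8)² = (-9*(-2) - 8)² = (18 - 8)² = 10² = 100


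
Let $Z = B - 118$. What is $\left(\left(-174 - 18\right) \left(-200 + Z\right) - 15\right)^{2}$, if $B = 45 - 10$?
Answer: $2950771041$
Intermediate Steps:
$B = 35$
$Z = -83$ ($Z = 35 - 118 = -83$)
$\left(\left(-174 - 18\right) \left(-200 + Z\right) - 15\right)^{2} = \left(\left(-174 - 18\right) \left(-200 - 83\right) - 15\right)^{2} = \left(\left(-192\right) \left(-283\right) - 15\right)^{2} = \left(54336 - 15\right)^{2} = 54321^{2} = 2950771041$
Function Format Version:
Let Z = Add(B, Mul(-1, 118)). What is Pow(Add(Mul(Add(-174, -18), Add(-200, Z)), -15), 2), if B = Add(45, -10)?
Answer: 2950771041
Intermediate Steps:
B = 35
Z = -83 (Z = Add(35, Mul(-1, 118)) = Add(35, -118) = -83)
Pow(Add(Mul(Add(-174, -18), Add(-200, Z)), -15), 2) = Pow(Add(Mul(Add(-174, -18), Add(-200, -83)), -15), 2) = Pow(Add(Mul(-192, -283), -15), 2) = Pow(Add(54336, -15), 2) = Pow(54321, 2) = 2950771041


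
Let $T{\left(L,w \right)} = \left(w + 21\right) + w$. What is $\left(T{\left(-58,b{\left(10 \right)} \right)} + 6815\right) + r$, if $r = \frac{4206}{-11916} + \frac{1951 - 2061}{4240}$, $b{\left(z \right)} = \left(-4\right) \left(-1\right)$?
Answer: $\frac{2881383473}{421032} \approx 6843.6$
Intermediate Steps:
$b{\left(z \right)} = 4$
$T{\left(L,w \right)} = 21 + 2 w$ ($T{\left(L,w \right)} = \left(21 + w\right) + w = 21 + 2 w$)
$r = - \frac{159535}{421032}$ ($r = 4206 \left(- \frac{1}{11916}\right) + \left(1951 - 2061\right) \frac{1}{4240} = - \frac{701}{1986} - \frac{11}{424} = - \frac{159535}{421032} \approx -0.37891$)
$\left(T{\left(-58,b{\left(10 \right)} \right)} + 6815\right) + r = \left(\left(21 + 2 \cdot 4\right) + 6815\right) - \frac{159535}{421032} = \left(\left(21 + 8\right) + 6815\right) - \frac{159535}{421032} = \left(29 + 6815\right) - \frac{159535}{421032} = 6844 - \frac{159535}{421032} = \frac{2881383473}{421032}$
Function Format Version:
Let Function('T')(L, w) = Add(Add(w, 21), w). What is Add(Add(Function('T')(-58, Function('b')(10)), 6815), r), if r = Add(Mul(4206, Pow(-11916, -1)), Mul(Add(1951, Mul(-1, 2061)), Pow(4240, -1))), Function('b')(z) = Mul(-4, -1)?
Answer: Rational(2881383473, 421032) ≈ 6843.6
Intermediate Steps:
Function('b')(z) = 4
Function('T')(L, w) = Add(21, Mul(2, w)) (Function('T')(L, w) = Add(Add(21, w), w) = Add(21, Mul(2, w)))
r = Rational(-159535, 421032) (r = Add(Mul(4206, Rational(-1, 11916)), Mul(Add(1951, -2061), Rational(1, 4240))) = Add(Rational(-701, 1986), Mul(-110, Rational(1, 4240))) = Add(Rational(-701, 1986), Rational(-11, 424)) = Rational(-159535, 421032) ≈ -0.37891)
Add(Add(Function('T')(-58, Function('b')(10)), 6815), r) = Add(Add(Add(21, Mul(2, 4)), 6815), Rational(-159535, 421032)) = Add(Add(Add(21, 8), 6815), Rational(-159535, 421032)) = Add(Add(29, 6815), Rational(-159535, 421032)) = Add(6844, Rational(-159535, 421032)) = Rational(2881383473, 421032)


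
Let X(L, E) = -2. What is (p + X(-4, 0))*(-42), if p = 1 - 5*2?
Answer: 462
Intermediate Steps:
p = -9 (p = 1 - 10 = -9)
(p + X(-4, 0))*(-42) = (-9 - 2)*(-42) = -11*(-42) = 462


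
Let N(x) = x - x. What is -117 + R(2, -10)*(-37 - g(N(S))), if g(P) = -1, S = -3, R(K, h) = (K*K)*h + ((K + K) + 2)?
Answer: 1107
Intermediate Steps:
R(K, h) = 2 + 2*K + h*K² (R(K, h) = K²*h + (2*K + 2) = h*K² + (2 + 2*K) = 2 + 2*K + h*K²)
N(x) = 0
-117 + R(2, -10)*(-37 - g(N(S))) = -117 + (2 + 2*2 - 10*2²)*(-37 - 1*(-1)) = -117 + (2 + 4 - 10*4)*(-37 + 1) = -117 + (2 + 4 - 40)*(-36) = -117 - 34*(-36) = -117 + 1224 = 1107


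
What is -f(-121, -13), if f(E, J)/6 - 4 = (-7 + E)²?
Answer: -98328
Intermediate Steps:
f(E, J) = 24 + 6*(-7 + E)²
-f(-121, -13) = -(24 + 6*(-7 - 121)²) = -(24 + 6*(-128)²) = -(24 + 6*16384) = -(24 + 98304) = -1*98328 = -98328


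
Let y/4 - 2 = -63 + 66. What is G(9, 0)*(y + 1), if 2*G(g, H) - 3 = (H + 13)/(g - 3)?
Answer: 217/4 ≈ 54.250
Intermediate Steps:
y = 20 (y = 8 + 4*(-63 + 66) = 8 + 4*3 = 8 + 12 = 20)
G(g, H) = 3/2 + (13 + H)/(2*(-3 + g)) (G(g, H) = 3/2 + ((H + 13)/(g - 3))/2 = 3/2 + ((13 + H)/(-3 + g))/2 = 3/2 + (13 + H)/(2*(-3 + g)))
G(9, 0)*(y + 1) = ((4 + 0 + 3*9)/(2*(-3 + 9)))*(20 + 1) = ((½)*(4 + 0 + 27)/6)*21 = ((½)*(⅙)*31)*21 = (31/12)*21 = 217/4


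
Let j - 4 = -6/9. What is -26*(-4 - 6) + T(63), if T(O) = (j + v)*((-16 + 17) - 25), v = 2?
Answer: 132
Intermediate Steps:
j = 10/3 (j = 4 - 6/9 = 4 - 6*1/9 = 4 - 2/3 = 10/3 ≈ 3.3333)
T(O) = -128 (T(O) = (10/3 + 2)*((-16 + 17) - 25) = 16*(1 - 25)/3 = (16/3)*(-24) = -128)
-26*(-4 - 6) + T(63) = -26*(-4 - 6) - 128 = -26*(-10) - 128 = 260 - 128 = 132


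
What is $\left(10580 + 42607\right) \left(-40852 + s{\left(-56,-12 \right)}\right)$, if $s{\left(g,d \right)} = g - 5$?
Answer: $-2176039731$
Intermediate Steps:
$s{\left(g,d \right)} = -5 + g$
$\left(10580 + 42607\right) \left(-40852 + s{\left(-56,-12 \right)}\right) = \left(10580 + 42607\right) \left(-40852 - 61\right) = 53187 \left(-40852 - 61\right) = 53187 \left(-40913\right) = -2176039731$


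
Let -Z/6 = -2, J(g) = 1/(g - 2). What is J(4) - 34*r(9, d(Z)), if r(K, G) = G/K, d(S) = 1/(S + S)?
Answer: 37/108 ≈ 0.34259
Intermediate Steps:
J(g) = 1/(-2 + g)
Z = 12 (Z = -6*(-2) = 12)
d(S) = 1/(2*S)
r(K, G) = G/K
J(4) - 34*r(9, d(Z)) = 1/(-2 + 4) - 34*(½)/12/9 = 1/2 - 34*(½)*(1/12)/9 = ½ - 17/(12*9) = ½ - 34*1/216 = ½ - 17/108 = 37/108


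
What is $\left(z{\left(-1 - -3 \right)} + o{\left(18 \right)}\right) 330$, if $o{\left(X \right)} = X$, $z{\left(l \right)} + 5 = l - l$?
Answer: $4290$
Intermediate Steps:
$z{\left(l \right)} = -5$ ($z{\left(l \right)} = -5 + \left(l - l\right) = -5 + 0 = -5$)
$\left(z{\left(-1 - -3 \right)} + o{\left(18 \right)}\right) 330 = \left(-5 + 18\right) 330 = 13 \cdot 330 = 4290$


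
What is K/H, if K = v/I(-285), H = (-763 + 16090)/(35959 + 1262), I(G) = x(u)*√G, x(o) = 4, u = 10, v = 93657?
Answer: -20386007*I*√285/102180 ≈ -3368.1*I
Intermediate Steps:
I(G) = 4*√G
H = 5109/12407 (H = 15327/37221 = 15327*(1/37221) = 5109/12407 ≈ 0.41178)
K = -31219*I*√285/380 (K = 93657/((4*√(-285))) = 93657/((4*(I*√285))) = 93657/((4*I*√285)) = 93657*(-I*√285/1140) = -31219*I*√285/380 ≈ -1386.9*I)
K/H = (-31219*I*√285/380)/(5109/12407) = -31219*I*√285/380*(12407/5109) = -20386007*I*√285/102180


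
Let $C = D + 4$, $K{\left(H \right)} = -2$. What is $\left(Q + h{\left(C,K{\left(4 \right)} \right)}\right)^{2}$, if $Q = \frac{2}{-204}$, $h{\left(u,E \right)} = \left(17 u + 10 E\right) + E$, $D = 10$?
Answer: $\frac{485364961}{10404} \approx 46652.0$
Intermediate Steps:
$C = 14$ ($C = 10 + 4 = 14$)
$h{\left(u,E \right)} = 11 E + 17 u$ ($h{\left(u,E \right)} = \left(10 E + 17 u\right) + E = 11 E + 17 u$)
$Q = - \frac{1}{102}$ ($Q = 2 \left(- \frac{1}{204}\right) = - \frac{1}{102} \approx -0.0098039$)
$\left(Q + h{\left(C,K{\left(4 \right)} \right)}\right)^{2} = \left(- \frac{1}{102} + \left(11 \left(-2\right) + 17 \cdot 14\right)\right)^{2} = \left(- \frac{1}{102} + \left(-22 + 238\right)\right)^{2} = \left(- \frac{1}{102} + 216\right)^{2} = \left(\frac{22031}{102}\right)^{2} = \frac{485364961}{10404}$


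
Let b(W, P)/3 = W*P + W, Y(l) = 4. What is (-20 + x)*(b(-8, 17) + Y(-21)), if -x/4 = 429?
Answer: 743008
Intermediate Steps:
b(W, P) = 3*W + 3*P*W (b(W, P) = 3*(W*P + W) = 3*(P*W + W) = 3*(W + P*W) = 3*W + 3*P*W)
x = -1716 (x = -4*429 = -1716)
(-20 + x)*(b(-8, 17) + Y(-21)) = (-20 - 1716)*(3*(-8)*(1 + 17) + 4) = -1736*(3*(-8)*18 + 4) = -1736*(-432 + 4) = -1736*(-428) = 743008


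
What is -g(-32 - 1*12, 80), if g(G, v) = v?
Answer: -80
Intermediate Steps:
-g(-32 - 1*12, 80) = -1*80 = -80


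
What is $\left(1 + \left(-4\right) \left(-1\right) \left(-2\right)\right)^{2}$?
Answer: $49$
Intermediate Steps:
$\left(1 + \left(-4\right) \left(-1\right) \left(-2\right)\right)^{2} = \left(1 + 4 \left(-2\right)\right)^{2} = \left(1 - 8\right)^{2} = \left(-7\right)^{2} = 49$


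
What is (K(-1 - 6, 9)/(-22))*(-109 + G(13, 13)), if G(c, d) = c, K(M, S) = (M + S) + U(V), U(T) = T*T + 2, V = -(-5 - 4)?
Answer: 4080/11 ≈ 370.91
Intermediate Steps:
V = 9 (V = -1*(-9) = 9)
U(T) = 2 + T² (U(T) = T² + 2 = 2 + T²)
K(M, S) = 83 + M + S (K(M, S) = (M + S) + (2 + 9²) = (M + S) + (2 + 81) = (M + S) + 83 = 83 + M + S)
(K(-1 - 6, 9)/(-22))*(-109 + G(13, 13)) = ((83 + (-1 - 6) + 9)/(-22))*(-109 + 13) = ((83 - 7 + 9)*(-1/22))*(-96) = (85*(-1/22))*(-96) = -85/22*(-96) = 4080/11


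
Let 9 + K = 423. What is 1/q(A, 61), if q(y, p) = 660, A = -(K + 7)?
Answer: 1/660 ≈ 0.0015152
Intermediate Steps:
K = 414 (K = -9 + 423 = 414)
A = -421 (A = -(414 + 7) = -1*421 = -421)
1/q(A, 61) = 1/660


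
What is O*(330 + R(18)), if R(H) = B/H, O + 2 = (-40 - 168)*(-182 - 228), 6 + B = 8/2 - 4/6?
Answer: 253161956/9 ≈ 2.8129e+7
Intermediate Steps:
B = -8/3 (B = -6 + (8/2 - 4/6) = -6 + (8*(½) - 4*⅙) = -6 + (4 - ⅔) = -6 + 10/3 = -8/3 ≈ -2.6667)
O = 85278 (O = -2 + (-40 - 168)*(-182 - 228) = -2 - 208*(-410) = -2 + 85280 = 85278)
R(H) = -8/(3*H)
O*(330 + R(18)) = 85278*(330 - 8/3/18) = 85278*(330 - 8/3*1/18) = 85278*(330 - 4/27) = 85278*(8906/27) = 253161956/9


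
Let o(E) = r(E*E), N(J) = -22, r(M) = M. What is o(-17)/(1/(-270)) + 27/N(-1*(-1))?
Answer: -1716687/22 ≈ -78031.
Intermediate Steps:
o(E) = E**2 (o(E) = E*E = E**2)
o(-17)/(1/(-270)) + 27/N(-1*(-1)) = (-17)**2/(1/(-270)) + 27/(-22) = 289/(-1/270) + 27*(-1/22) = 289*(-270) - 27/22 = -78030 - 27/22 = -1716687/22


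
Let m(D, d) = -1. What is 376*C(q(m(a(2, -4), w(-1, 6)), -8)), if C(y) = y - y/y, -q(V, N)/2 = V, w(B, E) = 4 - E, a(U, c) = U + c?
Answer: 376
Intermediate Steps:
q(V, N) = -2*V
C(y) = -1 + y (C(y) = y - 1*1 = y - 1 = -1 + y)
376*C(q(m(a(2, -4), w(-1, 6)), -8)) = 376*(-1 - 2*(-1)) = 376*(-1 + 2) = 376*1 = 376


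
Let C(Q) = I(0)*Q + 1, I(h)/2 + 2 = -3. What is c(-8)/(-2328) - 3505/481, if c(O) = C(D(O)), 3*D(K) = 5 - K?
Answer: -24417833/3359304 ≈ -7.2687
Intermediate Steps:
I(h) = -10 (I(h) = -4 + 2*(-3) = -4 - 6 = -10)
D(K) = 5/3 - K/3 (D(K) = (5 - K)/3 = 5/3 - K/3)
C(Q) = 1 - 10*Q (C(Q) = -10*Q + 1 = 1 - 10*Q)
c(O) = -47/3 + 10*O/3 (c(O) = 1 - 10*(5/3 - O/3) = 1 + (-50/3 + 10*O/3) = -47/3 + 10*O/3)
c(-8)/(-2328) - 3505/481 = (-47/3 + (10/3)*(-8))/(-2328) - 3505/481 = (-47/3 - 80/3)*(-1/2328) - 3505*1/481 = -127/3*(-1/2328) - 3505/481 = 127/6984 - 3505/481 = -24417833/3359304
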